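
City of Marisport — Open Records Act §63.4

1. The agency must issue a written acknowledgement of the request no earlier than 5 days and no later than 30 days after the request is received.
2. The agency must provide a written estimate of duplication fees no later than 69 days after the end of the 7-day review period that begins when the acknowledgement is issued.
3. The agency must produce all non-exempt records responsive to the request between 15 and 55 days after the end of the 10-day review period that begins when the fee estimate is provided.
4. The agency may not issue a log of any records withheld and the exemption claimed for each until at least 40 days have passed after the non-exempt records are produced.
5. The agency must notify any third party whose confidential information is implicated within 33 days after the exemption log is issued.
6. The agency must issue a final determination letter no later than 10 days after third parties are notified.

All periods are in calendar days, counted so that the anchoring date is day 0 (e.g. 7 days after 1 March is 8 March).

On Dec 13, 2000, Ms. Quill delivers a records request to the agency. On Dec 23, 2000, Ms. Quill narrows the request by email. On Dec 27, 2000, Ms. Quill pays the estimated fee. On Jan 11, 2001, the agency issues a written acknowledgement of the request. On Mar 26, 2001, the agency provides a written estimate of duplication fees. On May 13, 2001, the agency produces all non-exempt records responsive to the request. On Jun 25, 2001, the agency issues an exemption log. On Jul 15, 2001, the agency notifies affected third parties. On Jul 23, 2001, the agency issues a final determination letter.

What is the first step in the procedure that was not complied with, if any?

Step 1 — 5 and 30 days from Dec 13, 2000 (when the request is received) are Dec 18, 2000 and Jan 12, 2001 respectively; done Jan 11, 2001, which is between those dates.
Step 2 — counting 69 days from Jan 18, 2001 (end of the 7-day review period, which began when the acknowledgement is issued on Jan 11, 2001) gives a deadline of Mar 28, 2001; done Mar 26, 2001 — timely.
Step 3 — 15 and 55 days from Apr 5, 2001 (end of the 10-day review period, which began when the fee estimate is provided on Mar 26, 2001) are Apr 20, 2001 and May 30, 2001 respectively; May 13, 2001 falls inside that range.
Step 4 — must wait 40 days from May 13, 2001 (when the non-exempt records are produced), so not before Jun 22, 2001; Jun 25, 2001 is on or after that date.
Step 5 — counting 33 days from Jun 25, 2001 (when the exemption log is issued) gives a deadline of Jul 28, 2001; Jul 15, 2001 is within that limit.
Step 6 — counting 10 days from Jul 15, 2001 (when third parties are notified) gives a deadline of Jul 25, 2001; done Jul 23, 2001 — timely.

None — every step was satisfied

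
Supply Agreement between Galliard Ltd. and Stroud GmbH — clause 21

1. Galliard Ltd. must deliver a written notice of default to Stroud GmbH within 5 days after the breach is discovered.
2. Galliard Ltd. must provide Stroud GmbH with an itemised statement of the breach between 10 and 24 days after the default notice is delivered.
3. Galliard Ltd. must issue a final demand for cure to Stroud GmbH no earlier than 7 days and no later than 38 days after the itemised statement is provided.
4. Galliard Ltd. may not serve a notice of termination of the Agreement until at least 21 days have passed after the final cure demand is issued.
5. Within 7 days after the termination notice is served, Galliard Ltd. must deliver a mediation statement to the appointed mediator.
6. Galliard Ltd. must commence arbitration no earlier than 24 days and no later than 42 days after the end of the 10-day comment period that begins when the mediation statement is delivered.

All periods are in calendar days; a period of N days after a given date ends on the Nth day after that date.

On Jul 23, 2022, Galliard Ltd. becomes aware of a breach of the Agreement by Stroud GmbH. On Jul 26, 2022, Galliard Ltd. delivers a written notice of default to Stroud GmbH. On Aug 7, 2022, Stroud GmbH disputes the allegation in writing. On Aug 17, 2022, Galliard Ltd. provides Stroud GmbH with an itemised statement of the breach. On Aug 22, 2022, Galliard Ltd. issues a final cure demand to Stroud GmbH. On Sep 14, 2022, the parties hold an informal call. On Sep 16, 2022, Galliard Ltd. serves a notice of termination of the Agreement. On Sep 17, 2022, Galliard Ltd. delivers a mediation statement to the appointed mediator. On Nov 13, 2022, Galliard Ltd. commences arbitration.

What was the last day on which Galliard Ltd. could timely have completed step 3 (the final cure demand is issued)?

Sep 24, 2022

Step 3 runs from Aug 17, 2022, when the itemised statement is provided. The window is 7–38 days after Aug 17, 2022; it closes on Sep 24, 2022.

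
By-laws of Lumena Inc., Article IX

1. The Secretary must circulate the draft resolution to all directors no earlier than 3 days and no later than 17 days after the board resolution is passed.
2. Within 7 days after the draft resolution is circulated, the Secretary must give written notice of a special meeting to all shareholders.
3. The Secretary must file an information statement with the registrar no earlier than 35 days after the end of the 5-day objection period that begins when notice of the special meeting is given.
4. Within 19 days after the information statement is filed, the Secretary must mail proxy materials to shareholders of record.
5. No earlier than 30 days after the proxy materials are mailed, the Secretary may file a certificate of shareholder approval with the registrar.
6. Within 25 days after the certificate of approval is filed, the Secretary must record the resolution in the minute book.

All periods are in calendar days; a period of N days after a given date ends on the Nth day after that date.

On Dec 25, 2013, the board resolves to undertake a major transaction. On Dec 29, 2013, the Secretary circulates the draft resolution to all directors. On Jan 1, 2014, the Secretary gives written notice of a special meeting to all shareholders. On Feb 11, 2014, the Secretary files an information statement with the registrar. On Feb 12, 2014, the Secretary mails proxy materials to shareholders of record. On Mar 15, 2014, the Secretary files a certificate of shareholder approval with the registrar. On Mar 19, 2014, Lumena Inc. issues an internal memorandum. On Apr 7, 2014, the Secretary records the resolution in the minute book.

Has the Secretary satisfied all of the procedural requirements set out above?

Yes

Step 1: the window is 3–17 days after Dec 25, 2013 (when the board resolution is passed), so Dec 28, 2013 through Jan 11, 2014; Dec 29, 2013 falls inside that range.
Step 2: 7 days after Dec 29, 2013 (when the draft resolution is circulated) is Jan 5, 2014; completed Jan 1, 2014, before the deadline.
Step 3: the earliest permitted date is 35 days after Jan 6, 2014 (end of the 5-day objection period, which began when notice of the special meeting is given on Jan 1, 2014), i.e. Feb 10, 2014; done Feb 11, 2014 — permitted.
Step 4: 19 days after Feb 11, 2014 (when the information statement is filed) is Mar 2, 2014; completed Feb 12, 2014, before the deadline.
Step 5: the earliest permitted date is 30 days after Feb 12, 2014 (when the proxy materials are mailed), i.e. Mar 14, 2014; done Mar 15, 2014 — permitted.
Step 6: 25 days after Mar 15, 2014 (when the certificate of approval is filed) is Apr 9, 2014; completed Apr 7, 2014, before the deadline.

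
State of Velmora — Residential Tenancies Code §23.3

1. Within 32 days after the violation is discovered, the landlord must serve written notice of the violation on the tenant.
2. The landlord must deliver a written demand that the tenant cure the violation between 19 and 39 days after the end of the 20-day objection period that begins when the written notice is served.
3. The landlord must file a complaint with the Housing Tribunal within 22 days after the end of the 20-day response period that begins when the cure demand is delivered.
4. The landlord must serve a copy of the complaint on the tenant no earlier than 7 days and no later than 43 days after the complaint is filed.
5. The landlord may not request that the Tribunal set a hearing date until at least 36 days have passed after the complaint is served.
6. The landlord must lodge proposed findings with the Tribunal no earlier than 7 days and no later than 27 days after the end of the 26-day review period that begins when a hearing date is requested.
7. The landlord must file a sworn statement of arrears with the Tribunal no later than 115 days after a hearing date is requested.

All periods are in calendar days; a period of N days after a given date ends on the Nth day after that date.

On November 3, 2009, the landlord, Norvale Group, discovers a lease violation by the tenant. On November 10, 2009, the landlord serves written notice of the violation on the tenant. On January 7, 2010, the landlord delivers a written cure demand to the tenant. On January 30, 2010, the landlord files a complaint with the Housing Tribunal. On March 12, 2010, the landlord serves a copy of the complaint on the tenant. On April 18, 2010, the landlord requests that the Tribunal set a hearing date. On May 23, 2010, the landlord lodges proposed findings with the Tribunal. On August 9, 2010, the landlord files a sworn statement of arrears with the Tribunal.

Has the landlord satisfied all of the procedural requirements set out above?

Yes

Step 1 — counting 32 days from November 3, 2009 (when the violation is discovered) gives a deadline of December 5, 2009; completed November 10, 2009, before the deadline.
Step 2 — 19 and 39 days from November 30, 2009 (end of the 20-day objection period, which began when the written notice is served on November 10, 2009) are December 19, 2009 and January 8, 2010 respectively; January 7, 2010 falls inside that range.
Step 3 — counting 22 days from January 27, 2010 (end of the 20-day response period, which began when the cure demand is delivered on January 7, 2010) gives a deadline of February 18, 2010; done January 30, 2010 — timely.
Step 4 — 7 and 43 days from January 30, 2010 (when the complaint is filed) are February 6, 2010 and March 14, 2010 respectively; done March 12, 2010, which is between those dates.
Step 5 — must wait 36 days from March 12, 2010 (when the complaint is served), so not before April 17, 2010; done April 18, 2010, after the minimum wait.
Step 6 — 7 and 27 days from May 14, 2010 (end of the 26-day review period, which began when a hearing date is requested on April 18, 2010) are May 21, 2010 and June 10, 2010 respectively; May 23, 2010 falls inside that range.
Step 7 — counting 115 days from April 18, 2010 (when a hearing date is requested) gives a deadline of August 11, 2010; August 9, 2010 is within that limit.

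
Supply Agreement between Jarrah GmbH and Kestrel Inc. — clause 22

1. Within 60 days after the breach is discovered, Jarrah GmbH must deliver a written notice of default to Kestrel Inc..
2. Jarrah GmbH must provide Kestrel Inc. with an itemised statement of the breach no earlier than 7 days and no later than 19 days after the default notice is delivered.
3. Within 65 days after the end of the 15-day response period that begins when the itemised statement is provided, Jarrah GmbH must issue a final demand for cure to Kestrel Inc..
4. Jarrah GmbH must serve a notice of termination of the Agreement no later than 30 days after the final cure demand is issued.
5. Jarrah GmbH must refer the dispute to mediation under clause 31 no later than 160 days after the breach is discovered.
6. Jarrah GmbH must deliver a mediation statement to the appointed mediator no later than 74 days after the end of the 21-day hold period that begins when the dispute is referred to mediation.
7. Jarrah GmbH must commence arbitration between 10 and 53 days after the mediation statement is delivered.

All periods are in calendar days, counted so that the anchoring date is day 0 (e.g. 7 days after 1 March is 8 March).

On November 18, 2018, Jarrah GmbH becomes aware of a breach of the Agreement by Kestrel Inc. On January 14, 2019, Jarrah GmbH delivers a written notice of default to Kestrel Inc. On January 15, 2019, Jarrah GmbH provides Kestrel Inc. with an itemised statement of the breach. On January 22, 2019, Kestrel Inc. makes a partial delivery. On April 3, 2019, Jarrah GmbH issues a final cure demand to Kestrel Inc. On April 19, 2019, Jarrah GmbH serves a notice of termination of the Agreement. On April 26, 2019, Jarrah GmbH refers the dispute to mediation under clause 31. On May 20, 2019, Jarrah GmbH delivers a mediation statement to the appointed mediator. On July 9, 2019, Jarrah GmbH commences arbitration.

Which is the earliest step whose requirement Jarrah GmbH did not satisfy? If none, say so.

(1) due by November 18, 2018 + 60 days = January 17, 2019; completed January 14, 2019, before the deadline.
(2) the permitted window runs from January 14, 2019 + 7 = January 21, 2019 to January 14, 2019 + 19 = February 2, 2019; done January 15, 2019 — 6 days before the window opened.

Step 2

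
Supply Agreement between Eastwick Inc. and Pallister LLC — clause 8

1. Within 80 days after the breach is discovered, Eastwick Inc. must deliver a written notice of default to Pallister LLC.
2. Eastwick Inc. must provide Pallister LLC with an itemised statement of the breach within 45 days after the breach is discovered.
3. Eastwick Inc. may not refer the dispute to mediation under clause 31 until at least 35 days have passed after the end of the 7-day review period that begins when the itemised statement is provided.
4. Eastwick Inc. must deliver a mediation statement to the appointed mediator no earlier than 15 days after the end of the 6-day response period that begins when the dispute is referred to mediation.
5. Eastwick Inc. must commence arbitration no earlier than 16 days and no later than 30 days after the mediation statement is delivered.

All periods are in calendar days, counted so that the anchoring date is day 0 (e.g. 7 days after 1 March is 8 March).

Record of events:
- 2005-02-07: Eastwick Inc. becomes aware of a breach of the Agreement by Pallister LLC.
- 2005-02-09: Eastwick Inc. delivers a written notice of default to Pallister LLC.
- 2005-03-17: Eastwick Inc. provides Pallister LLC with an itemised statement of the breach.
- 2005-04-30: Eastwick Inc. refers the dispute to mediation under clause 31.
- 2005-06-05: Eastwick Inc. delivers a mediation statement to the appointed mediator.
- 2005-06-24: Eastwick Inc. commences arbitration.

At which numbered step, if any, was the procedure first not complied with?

None — every step was satisfied

(1) due by 2005-02-07 + 80 days = 2005-04-28; 2005-02-09 is within that limit.
(2) due by 2005-02-07 + 45 days = 2005-03-24; completed 2005-03-17, before the deadline.
(3) permitted from 2005-03-24 + 35 days = 2005-04-28 onward; 2005-04-30 is on or after that date.
(4) permitted from 2005-05-06 + 15 days = 2005-05-21 onward; 2005-06-05 is on or after that date.
(5) the permitted window runs from 2005-06-05 + 16 = 2005-06-21 to 2005-06-05 + 30 = 2005-07-05; 2005-06-24 falls inside that range.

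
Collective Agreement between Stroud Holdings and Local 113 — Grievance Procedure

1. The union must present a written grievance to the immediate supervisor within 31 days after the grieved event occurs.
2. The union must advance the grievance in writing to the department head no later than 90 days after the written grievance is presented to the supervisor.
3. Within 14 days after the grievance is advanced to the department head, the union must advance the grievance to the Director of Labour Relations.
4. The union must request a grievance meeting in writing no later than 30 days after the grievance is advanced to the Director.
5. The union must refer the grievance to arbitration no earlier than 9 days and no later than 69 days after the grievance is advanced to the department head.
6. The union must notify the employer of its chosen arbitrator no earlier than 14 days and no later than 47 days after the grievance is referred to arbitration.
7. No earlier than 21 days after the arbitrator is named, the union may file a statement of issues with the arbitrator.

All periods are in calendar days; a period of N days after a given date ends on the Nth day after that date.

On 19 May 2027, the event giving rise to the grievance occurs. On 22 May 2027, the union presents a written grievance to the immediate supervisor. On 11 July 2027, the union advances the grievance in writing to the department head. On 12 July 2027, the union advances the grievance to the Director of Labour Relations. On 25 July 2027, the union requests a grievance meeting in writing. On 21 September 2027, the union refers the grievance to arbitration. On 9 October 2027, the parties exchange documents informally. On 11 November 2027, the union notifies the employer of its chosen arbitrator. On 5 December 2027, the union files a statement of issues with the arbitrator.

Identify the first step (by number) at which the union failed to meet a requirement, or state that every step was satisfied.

Step 5

Step 1 — counting 31 days from 19 May 2027 (when the grieved event occurs) gives a deadline of 19 June 2027; 22 May 2027 is within that limit.
Step 2 — counting 90 days from 22 May 2027 (when the written grievance is presented to the supervisor) gives a deadline of 20 August 2027; done 11 July 2027 — timely.
Step 3 — counting 14 days from 11 July 2027 (when the grievance is advanced to the department head) gives a deadline of 25 July 2027; completed 12 July 2027, before the deadline.
Step 4 — counting 30 days from 12 July 2027 (when the grievance is advanced to the Director) gives a deadline of 11 August 2027; done 25 July 2027 — timely.
Step 5 — 9 and 69 days from 11 July 2027 (when the grievance is advanced to the department head) are 20 July 2027 and 18 September 2027 respectively; done 21 September 2027 — 3 days after the window closed.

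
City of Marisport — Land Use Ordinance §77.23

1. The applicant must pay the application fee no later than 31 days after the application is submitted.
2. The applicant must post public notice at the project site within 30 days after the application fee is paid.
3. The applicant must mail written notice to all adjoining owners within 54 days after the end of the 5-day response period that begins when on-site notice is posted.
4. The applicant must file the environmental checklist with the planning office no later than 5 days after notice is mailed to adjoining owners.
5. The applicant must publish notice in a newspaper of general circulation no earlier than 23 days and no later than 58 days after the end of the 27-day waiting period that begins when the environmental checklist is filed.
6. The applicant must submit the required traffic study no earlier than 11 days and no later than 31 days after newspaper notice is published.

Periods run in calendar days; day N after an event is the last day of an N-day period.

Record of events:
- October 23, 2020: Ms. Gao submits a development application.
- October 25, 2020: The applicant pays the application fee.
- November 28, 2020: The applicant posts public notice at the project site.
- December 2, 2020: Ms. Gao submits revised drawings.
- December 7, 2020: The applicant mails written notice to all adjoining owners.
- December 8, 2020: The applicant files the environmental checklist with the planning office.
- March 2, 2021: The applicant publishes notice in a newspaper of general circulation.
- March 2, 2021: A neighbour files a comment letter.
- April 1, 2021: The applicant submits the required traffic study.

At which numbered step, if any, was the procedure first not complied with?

Step 1: 31 days after October 23, 2020 (when the application is submitted) is November 23, 2020; done October 25, 2020 — timely.
Step 2: 30 days after October 25, 2020 (when the application fee is paid) is November 24, 2020; done November 28, 2020 — 4 days late.

Step 2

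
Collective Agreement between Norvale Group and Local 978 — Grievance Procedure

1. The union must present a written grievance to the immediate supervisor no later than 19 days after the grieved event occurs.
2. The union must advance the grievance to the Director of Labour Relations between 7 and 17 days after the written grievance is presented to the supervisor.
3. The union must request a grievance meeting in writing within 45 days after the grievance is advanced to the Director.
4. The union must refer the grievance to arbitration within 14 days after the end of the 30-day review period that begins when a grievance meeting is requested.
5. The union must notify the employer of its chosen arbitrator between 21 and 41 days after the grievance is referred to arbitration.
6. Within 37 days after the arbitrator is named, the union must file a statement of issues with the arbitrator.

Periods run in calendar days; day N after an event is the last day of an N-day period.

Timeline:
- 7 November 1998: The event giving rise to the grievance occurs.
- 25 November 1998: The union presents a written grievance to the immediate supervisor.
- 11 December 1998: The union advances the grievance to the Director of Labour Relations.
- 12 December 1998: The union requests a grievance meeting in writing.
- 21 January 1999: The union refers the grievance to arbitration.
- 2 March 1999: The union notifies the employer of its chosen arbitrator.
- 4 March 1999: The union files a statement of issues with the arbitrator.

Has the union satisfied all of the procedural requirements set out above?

Yes

Step 1 — counting 19 days from 7 November 1998 (when the grieved event occurs) gives a deadline of 26 November 1998; completed 25 November 1998, before the deadline.
Step 2 — 7 and 17 days from 25 November 1998 (when the written grievance is presented to the supervisor) are 2 December 1998 and 12 December 1998 respectively; done 11 December 1998 — within the window.
Step 3 — counting 45 days from 11 December 1998 (when the grievance is advanced to the Director) gives a deadline of 25 January 1999; 12 December 1998 is within that limit.
Step 4 — counting 14 days from 11 January 1999 (end of the 30-day review period, which began when a grievance meeting is requested on 12 December 1998) gives a deadline of 25 January 1999; completed 21 January 1999, before the deadline.
Step 5 — 21 and 41 days from 21 January 1999 (when the grievance is referred to arbitration) are 11 February 1999 and 3 March 1999 respectively; done 2 March 1999 — within the window.
Step 6 — counting 37 days from 2 March 1999 (when the arbitrator is named) gives a deadline of 8 April 1999; completed 4 March 1999, before the deadline.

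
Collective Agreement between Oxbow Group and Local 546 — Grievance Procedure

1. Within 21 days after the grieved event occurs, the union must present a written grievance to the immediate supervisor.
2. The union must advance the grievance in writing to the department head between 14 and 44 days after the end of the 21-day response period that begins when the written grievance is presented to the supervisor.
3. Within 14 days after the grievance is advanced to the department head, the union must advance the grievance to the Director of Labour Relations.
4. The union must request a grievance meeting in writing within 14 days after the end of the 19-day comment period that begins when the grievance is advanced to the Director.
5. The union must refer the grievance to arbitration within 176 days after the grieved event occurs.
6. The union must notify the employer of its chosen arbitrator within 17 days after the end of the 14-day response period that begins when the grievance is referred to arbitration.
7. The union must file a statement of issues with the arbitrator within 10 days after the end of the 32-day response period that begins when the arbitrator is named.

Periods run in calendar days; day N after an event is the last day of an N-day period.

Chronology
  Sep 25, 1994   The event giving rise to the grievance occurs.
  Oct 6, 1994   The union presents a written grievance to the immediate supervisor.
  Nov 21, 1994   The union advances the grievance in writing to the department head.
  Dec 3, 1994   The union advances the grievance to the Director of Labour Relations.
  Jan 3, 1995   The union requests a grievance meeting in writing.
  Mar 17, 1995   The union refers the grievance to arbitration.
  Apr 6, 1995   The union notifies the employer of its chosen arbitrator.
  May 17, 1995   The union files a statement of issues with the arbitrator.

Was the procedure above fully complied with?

Step 1: 21 days after Sep 25, 1994 (when the grieved event occurs) is Oct 16, 1994; completed Oct 6, 1994, before the deadline.
Step 2: the window is 14–44 days after Oct 27, 1994 (end of the 21-day response period, which began when the written grievance is presented to the supervisor on Oct 6, 1994), so Nov 10, 1994 through Dec 10, 1994; Nov 21, 1994 falls inside that range.
Step 3: 14 days after Nov 21, 1994 (when the grievance is advanced to the department head) is Dec 5, 1994; done Dec 3, 1994 — timely.
Step 4: 14 days after Dec 22, 1994 (end of the 19-day comment period, which began when the grievance is advanced to the Director on Dec 3, 1994) is Jan 5, 1995; completed Jan 3, 1995, before the deadline.
Step 5: 176 days after Sep 25, 1994 (when the grieved event occurs) is Mar 20, 1995; completed Mar 17, 1995, before the deadline.
Step 6: 17 days after Mar 31, 1995 (end of the 14-day response period, which began when the grievance is referred to arbitration on Mar 17, 1995) is Apr 17, 1995; Apr 6, 1995 is within that limit.
Step 7: 10 days after May 8, 1995 (end of the 32-day response period, which began when the arbitrator is named on Apr 6, 1995) is May 18, 1995; done May 17, 1995 — timely.

Yes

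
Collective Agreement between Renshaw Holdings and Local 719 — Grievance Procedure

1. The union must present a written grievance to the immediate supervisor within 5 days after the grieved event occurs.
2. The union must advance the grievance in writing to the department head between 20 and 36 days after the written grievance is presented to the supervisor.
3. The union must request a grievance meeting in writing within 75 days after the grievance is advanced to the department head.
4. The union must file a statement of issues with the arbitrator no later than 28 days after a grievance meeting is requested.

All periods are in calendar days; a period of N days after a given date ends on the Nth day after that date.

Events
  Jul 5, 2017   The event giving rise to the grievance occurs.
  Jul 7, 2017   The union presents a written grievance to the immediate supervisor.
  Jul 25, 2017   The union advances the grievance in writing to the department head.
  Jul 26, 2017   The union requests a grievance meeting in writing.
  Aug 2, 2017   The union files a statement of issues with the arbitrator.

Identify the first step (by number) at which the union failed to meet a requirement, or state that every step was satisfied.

(1) due by Jul 5, 2017 + 5 days = Jul 10, 2017; done Jul 7, 2017 — timely.
(2) the permitted window runs from Jul 7, 2017 + 20 = Jul 27, 2017 to Jul 7, 2017 + 36 = Aug 12, 2017; Jul 25, 2017 is 2 days too early.
No need to go further; step 2 was not satisfied.

Step 2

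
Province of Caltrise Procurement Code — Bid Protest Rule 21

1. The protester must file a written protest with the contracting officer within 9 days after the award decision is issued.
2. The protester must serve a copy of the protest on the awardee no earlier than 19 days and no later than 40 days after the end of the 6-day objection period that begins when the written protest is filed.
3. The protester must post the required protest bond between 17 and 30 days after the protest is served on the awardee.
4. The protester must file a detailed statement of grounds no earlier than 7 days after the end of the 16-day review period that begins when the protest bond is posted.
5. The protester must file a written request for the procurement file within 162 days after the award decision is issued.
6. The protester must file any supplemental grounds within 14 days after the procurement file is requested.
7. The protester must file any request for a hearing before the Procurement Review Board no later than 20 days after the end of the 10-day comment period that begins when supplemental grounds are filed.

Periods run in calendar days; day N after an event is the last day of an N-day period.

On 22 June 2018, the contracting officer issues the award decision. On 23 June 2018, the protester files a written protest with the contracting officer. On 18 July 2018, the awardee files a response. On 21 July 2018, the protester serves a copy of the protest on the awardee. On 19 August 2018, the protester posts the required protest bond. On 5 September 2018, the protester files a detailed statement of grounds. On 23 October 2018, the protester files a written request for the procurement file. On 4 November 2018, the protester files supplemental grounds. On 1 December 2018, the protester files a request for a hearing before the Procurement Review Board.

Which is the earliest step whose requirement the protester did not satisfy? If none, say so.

Step 1: 9 days after 22 June 2018 (when the award decision is issued) is 1 July 2018; 23 June 2018 is within that limit.
Step 2: the window is 19–40 days after 29 June 2018 (end of the 6-day objection period, which began when the written protest is filed on 23 June 2018), so 18 July 2018 through 8 August 2018; done 21 July 2018, which is between those dates.
Step 3: the window is 17–30 days after 21 July 2018 (when the protest is served on the awardee), so 7 August 2018 through 20 August 2018; 19 August 2018 falls inside that range.
Step 4: the earliest permitted date is 7 days after 4 September 2018 (end of the 16-day review period, which began when the protest bond is posted on 19 August 2018), i.e. 11 September 2018; acted on 5 September 2018, 6 days prematurely.

Step 4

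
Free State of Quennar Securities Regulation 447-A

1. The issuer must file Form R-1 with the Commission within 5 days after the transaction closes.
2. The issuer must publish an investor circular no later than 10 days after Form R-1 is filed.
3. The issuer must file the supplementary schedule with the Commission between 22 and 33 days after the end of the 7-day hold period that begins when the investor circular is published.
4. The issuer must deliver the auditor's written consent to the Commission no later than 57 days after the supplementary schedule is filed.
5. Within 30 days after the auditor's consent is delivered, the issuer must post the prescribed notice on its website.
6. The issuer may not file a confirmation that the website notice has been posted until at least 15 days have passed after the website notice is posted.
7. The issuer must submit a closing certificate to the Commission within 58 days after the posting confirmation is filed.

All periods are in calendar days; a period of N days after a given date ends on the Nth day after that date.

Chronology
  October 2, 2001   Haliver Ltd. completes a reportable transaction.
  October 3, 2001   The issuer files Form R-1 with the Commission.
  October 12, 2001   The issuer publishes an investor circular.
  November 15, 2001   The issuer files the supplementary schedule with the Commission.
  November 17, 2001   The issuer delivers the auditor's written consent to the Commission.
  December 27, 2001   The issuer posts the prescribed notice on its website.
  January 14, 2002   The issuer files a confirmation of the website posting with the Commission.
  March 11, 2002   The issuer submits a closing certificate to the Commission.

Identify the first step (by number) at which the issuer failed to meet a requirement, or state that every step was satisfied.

Step 5

Step 1 — counting 5 days from October 2, 2001 (when the transaction closes) gives a deadline of October 7, 2001; completed October 3, 2001, before the deadline.
Step 2 — counting 10 days from October 3, 2001 (when Form R-1 is filed) gives a deadline of October 13, 2001; done October 12, 2001 — timely.
Step 3 — 22 and 33 days from October 19, 2001 (end of the 7-day hold period, which began when the investor circular is published on October 12, 2001) are November 10, 2001 and November 21, 2001 respectively; November 15, 2001 falls inside that range.
Step 4 — counting 57 days from November 15, 2001 (when the supplementary schedule is filed) gives a deadline of January 11, 2002; completed November 17, 2001, before the deadline.
Step 5 — counting 30 days from November 17, 2001 (when the auditor's consent is delivered) gives a deadline of December 17, 2001; December 27, 2001 misses that deadline by 10 days.
The procedure was therefore not followed at step 5.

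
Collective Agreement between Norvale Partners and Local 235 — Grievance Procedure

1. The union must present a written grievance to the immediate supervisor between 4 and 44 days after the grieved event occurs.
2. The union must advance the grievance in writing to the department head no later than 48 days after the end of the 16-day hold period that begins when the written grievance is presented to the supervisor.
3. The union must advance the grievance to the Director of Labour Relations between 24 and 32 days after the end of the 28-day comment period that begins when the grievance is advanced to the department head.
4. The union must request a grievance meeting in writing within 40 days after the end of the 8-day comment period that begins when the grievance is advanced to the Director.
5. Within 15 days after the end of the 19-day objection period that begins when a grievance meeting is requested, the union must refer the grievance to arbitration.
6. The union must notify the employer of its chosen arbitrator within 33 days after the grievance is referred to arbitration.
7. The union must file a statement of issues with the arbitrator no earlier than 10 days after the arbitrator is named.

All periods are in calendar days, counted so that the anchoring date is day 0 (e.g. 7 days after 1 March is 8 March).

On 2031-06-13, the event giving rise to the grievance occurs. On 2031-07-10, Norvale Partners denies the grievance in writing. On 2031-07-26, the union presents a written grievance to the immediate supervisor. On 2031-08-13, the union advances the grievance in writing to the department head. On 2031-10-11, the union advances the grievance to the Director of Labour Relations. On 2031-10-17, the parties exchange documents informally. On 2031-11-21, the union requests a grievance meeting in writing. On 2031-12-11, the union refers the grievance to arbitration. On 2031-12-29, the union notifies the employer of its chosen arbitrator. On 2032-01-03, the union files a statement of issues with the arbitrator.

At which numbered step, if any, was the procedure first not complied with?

Step 1: the window is 4–44 days after 2031-06-13 (when the grieved event occurs), so 2031-06-17 through 2031-07-27; done 2031-07-26 — within the window.
Step 2: 48 days after 2031-08-11 (end of the 16-day hold period, which began when the written grievance is presented to the supervisor on 2031-07-26) is 2031-09-28; completed 2031-08-13, before the deadline.
Step 3: the window is 24–32 days after 2031-09-10 (end of the 28-day comment period, which began when the grievance is advanced to the department head on 2031-08-13), so 2031-10-04 through 2031-10-12; 2031-10-11 falls inside that range.
Step 4: 40 days after 2031-10-19 (end of the 8-day comment period, which began when the grievance is advanced to the Director on 2031-10-11) is 2031-11-28; completed 2031-11-21, before the deadline.
Step 5: 15 days after 2031-12-10 (end of the 19-day objection period, which began when a grievance meeting is requested on 2031-11-21) is 2031-12-25; completed 2031-12-11, before the deadline.
Step 6: 33 days after 2031-12-11 (when the grievance is referred to arbitration) is 2032-01-13; 2031-12-29 is within that limit.
Step 7: the earliest permitted date is 10 days after 2031-12-29 (when the arbitrator is named), i.e. 2032-01-08; acted on 2032-01-03, 5 days prematurely.
No need to go further; step 7 was not satisfied.

Step 7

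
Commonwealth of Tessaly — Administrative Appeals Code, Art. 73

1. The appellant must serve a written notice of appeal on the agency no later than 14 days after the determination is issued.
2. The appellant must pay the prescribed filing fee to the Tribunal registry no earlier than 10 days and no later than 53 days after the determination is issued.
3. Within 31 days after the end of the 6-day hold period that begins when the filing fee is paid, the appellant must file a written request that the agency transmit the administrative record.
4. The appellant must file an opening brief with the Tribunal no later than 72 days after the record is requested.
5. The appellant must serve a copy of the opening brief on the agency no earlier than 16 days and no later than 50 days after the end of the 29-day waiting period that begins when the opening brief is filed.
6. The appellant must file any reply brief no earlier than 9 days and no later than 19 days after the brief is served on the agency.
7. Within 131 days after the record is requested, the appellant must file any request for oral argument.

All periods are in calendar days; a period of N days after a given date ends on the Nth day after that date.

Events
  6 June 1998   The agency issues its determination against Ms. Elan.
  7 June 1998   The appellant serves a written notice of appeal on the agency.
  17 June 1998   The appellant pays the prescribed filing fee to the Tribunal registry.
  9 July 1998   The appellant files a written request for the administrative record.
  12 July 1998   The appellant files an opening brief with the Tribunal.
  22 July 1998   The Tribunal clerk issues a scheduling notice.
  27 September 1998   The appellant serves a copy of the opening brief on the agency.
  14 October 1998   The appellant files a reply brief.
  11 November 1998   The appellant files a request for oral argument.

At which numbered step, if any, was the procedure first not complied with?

None — every step was satisfied

(1) due by 6 June 1998 + 14 days = 20 June 1998; done 7 June 1998 — timely.
(2) the permitted window runs from 6 June 1998 + 10 = 16 June 1998 to 6 June 1998 + 53 = 29 July 1998; 17 June 1998 falls inside that range.
(3) due by 23 June 1998 + 31 days = 24 July 1998; completed 9 July 1998, before the deadline.
(4) due by 9 July 1998 + 72 days = 19 September 1998; completed 12 July 1998, before the deadline.
(5) the permitted window runs from 10 August 1998 + 16 = 26 August 1998 to 10 August 1998 + 50 = 29 September 1998; done 27 September 1998 — within the window.
(6) the permitted window runs from 27 September 1998 + 9 = 6 October 1998 to 27 September 1998 + 19 = 16 October 1998; 14 October 1998 falls inside that range.
(7) due by 9 July 1998 + 131 days = 17 November 1998; done 11 November 1998 — timely.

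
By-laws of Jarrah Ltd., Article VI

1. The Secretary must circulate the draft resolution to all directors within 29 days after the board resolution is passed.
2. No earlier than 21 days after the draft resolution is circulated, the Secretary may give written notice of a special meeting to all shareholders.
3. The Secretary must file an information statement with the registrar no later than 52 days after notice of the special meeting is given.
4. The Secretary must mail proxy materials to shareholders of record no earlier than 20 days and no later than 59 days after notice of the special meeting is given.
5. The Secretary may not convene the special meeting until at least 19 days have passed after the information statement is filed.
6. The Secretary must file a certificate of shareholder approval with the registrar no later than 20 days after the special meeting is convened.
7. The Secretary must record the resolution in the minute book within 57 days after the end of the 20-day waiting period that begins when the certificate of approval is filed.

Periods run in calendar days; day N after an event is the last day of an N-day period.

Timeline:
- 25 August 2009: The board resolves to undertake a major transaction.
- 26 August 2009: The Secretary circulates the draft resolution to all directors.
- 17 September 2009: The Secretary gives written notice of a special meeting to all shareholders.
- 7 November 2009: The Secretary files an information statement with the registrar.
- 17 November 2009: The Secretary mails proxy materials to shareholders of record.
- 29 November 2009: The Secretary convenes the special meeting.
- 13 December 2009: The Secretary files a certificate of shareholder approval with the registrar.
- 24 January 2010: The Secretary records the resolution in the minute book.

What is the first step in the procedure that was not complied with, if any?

Step 1 — counting 29 days from 25 August 2009 (when the board resolution is passed) gives a deadline of 23 September 2009; 26 August 2009 is within that limit.
Step 2 — must wait 21 days from 26 August 2009 (when the draft resolution is circulated), so not before 16 September 2009; 17 September 2009 is on or after that date.
Step 3 — counting 52 days from 17 September 2009 (when notice of the special meeting is given) gives a deadline of 8 November 2009; 7 November 2009 is within that limit.
Step 4 — 20 and 59 days from 17 September 2009 (when notice of the special meeting is given) are 7 October 2009 and 15 November 2009 respectively; done 17 November 2009 — 2 days after the window closed.
Later steps need not be reached.

Step 4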